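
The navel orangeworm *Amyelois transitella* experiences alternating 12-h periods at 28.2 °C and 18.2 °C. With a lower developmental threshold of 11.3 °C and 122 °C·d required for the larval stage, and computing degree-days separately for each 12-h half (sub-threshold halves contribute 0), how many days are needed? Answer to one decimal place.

10.3 days

Day half: max(0, 28.2 − 11.3) × 0.5 = 16.9 × 0.5 = 8.45 DD.
Night half: max(0, 18.2 − 11.3) × 0.5 = 6.9 × 0.5 = 3.45 DD.
Per 24 h: 11.90 DD/day.
Duration = 122 / 11.90 = 10.252 ≈ 10.3 days.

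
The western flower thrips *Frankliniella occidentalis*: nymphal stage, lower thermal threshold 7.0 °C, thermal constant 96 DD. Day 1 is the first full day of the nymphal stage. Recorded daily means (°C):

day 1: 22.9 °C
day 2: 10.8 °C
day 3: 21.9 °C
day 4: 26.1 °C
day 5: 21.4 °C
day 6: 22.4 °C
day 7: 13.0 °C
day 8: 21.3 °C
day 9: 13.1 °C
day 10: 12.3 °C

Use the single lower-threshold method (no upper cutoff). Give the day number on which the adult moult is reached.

Daily DD above 7.0 °C: 15.9, 3.8, 14.9, 19.1, 14.4, 15.4, 6.0, 14.3, 6.1, 5.3.
Cumulative: 15.9, 19.7, 34.6, 53.7, 68.1, 83.5, 89.5, 103.8, 109.9, 115.2.
The total first reaches 96 DD on day 8.

day 8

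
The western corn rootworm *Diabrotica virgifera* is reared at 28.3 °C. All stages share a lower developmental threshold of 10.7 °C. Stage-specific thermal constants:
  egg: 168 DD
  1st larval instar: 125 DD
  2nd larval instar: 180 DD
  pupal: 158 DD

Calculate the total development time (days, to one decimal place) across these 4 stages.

Daily accumulation at 28.3 °C = 28.3 − 10.7 = 17.6 DD/day.
Total K = 168 + 125 + 180 + 158 = 631 DD.
Total duration = 631 / 17.6 = 35.852 ≈ 35.9 days.

35.9 days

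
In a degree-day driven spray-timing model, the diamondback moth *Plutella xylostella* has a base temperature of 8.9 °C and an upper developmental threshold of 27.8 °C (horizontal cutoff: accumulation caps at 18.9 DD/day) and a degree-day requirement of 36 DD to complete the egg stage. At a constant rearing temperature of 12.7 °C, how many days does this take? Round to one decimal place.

Daily accumulation = 12.7 − 8.9 = 3.8 DD/day.
Duration = 36 / 3.8 = 9.474 ≈ 9.5 days.

9.5 days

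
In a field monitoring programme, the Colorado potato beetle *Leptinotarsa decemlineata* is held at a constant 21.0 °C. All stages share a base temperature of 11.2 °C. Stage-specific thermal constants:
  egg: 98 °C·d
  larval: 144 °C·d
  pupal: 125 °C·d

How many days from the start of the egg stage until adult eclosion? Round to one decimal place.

37.4 days

Daily accumulation at 21.0 °C = 21.0 − 11.2 = 9.8 DD/day.
Total K = 98 + 144 + 125 = 367 DD.
Total duration = 367 / 9.8 = 37.449 ≈ 37.4 days.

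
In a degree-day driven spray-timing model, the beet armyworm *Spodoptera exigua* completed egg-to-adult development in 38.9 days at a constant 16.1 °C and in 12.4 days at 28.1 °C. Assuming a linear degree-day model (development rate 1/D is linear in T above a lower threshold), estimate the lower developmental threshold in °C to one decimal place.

10.5 °C

Linear rate model ⇒ the product D·(T − T_b) is constant across temperatures.
38.9·(16.1 − T_b) = 12.4·(28.1 − T_b)
T_b = (38.9·16.1 − 12.4·28.1) / (38.9 − 12.4) = 277.85 / 26.5 = 10.485 °C ≈ 10.5 °C.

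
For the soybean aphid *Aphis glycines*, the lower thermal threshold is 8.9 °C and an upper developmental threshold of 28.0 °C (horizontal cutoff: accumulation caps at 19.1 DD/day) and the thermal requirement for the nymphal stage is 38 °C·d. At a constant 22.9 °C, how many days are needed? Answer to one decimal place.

Daily accumulation = 22.9 − 8.9 = 14.0 DD/day.
Duration = 38 / 14.0 = 2.714 ≈ 2.7 days.

2.7 days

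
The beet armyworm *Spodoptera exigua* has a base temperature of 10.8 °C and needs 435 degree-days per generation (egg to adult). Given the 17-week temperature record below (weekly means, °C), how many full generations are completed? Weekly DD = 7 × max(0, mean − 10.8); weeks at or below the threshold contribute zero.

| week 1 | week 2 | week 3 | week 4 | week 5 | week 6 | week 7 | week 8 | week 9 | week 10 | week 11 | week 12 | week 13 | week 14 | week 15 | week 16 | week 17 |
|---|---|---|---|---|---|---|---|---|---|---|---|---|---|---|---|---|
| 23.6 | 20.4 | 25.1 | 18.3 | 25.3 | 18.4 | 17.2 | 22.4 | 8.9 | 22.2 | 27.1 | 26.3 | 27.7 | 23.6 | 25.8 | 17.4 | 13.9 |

Weekly DD (7 × max(0, T̄ − 10.8)): 89.6, 67.2, 100.1, 52.5, 101.5, 53.2, 44.8, 81.2, 0.0, 79.8, 114.1, 108.5, 118.3, 89.6, 105.0, 46.2, 21.7.
Season total = 1273.3 DD.
Complete generations = ⌊1273.3 / 435⌋ = 2.

2 generations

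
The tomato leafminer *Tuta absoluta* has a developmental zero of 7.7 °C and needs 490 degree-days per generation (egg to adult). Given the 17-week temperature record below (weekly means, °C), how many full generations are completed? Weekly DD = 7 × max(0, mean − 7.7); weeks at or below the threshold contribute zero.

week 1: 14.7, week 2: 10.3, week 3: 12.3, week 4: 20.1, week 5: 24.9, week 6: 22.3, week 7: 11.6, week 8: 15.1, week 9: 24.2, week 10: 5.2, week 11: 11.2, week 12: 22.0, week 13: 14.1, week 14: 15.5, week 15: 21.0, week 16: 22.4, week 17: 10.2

2 generations

Weekly DD (7 × max(0, T̄ − 7.7)): 49.0, 18.2, 32.2, 86.8, 120.4, 102.2, 27.3, 51.8, 115.5, 0.0, 24.5, 100.1, 44.8, 54.6, 93.1, 102.9, 17.5.
Season total = 1040.9 DD.
Complete generations = ⌊1040.9 / 490⌋ = 2.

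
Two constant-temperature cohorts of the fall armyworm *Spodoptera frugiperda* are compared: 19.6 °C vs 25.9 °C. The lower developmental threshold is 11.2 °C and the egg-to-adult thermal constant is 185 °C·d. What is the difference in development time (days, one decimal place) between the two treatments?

At 19.6 °C: 185 / (19.6 − 11.2) = 185 / 8.4 = 22.024 d.
At 25.9 °C: 185 / (25.9 − 11.2) = 185 / 14.7 = 12.585 d.
Difference = |22.024 − 12.585| = 9.439 ≈ 9.4 days.

9.4 days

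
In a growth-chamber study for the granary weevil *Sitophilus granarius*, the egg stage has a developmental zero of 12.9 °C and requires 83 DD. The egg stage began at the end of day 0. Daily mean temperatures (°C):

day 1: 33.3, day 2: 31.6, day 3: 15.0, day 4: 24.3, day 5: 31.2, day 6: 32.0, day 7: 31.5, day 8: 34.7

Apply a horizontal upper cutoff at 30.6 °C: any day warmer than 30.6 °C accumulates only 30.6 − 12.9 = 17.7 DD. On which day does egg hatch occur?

Daily DD above 12.9 °C (capped at 17.7): 17.7, 17.7, 2.1, 11.4, 17.7, 17.7, 17.7, 17.7.
Cumulative: 17.7, 35.4, 37.5, 48.9, 66.6, 84.3, 102.0, 119.7.
The total first reaches 83 DD on day 6.

day 6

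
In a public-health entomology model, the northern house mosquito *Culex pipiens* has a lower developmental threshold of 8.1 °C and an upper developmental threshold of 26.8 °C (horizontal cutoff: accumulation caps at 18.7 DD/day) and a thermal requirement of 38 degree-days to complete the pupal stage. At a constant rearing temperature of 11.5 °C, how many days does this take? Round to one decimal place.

Daily accumulation = 11.5 − 8.1 = 3.4 DD/day.
Duration = 38 / 3.4 = 11.176 ≈ 11.2 days.

11.2 days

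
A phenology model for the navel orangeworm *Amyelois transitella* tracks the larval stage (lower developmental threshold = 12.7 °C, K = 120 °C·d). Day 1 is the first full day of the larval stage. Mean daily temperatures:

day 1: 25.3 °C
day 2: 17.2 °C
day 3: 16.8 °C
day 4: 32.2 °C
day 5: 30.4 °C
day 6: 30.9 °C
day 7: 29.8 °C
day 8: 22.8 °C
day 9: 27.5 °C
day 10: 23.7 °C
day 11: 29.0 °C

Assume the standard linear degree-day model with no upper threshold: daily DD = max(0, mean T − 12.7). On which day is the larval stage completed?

Daily DD above 12.7 °C: 12.6, 4.5, 4.1, 19.5, 17.7, 18.2, 17.1, 10.1, 14.8, 11.0, 16.3.
Cumulative: 12.6, 17.1, 21.2, 40.7, 58.4, 76.6, 93.7, 103.8, 118.6, 129.6, 145.9.
The total first reaches 120 DD on day 10.

day 10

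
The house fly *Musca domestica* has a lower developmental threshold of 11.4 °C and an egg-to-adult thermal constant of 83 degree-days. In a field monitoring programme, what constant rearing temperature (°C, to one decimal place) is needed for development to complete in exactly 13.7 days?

17.5 °C

Required daily accumulation = 83 / 13.7 = 6.058 DD/day.
T = T_base + 6.058 = 11.4 + 6.058 = 17.458 ≈ 17.5 °C.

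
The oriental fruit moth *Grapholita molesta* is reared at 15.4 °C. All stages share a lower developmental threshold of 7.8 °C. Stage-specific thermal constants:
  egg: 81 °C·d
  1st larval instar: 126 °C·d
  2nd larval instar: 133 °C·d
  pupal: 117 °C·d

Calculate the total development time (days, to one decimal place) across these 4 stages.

60.1 days

Daily accumulation at 15.4 °C = 15.4 − 7.8 = 7.6 DD/day.
Total K = 81 + 126 + 133 + 117 = 457 DD.
Total duration = 457 / 7.6 = 60.132 ≈ 60.1 days.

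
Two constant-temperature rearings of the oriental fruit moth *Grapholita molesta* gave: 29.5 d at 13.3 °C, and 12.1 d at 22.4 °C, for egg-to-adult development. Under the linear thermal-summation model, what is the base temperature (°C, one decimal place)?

7.0 °C

Linear rate model ⇒ the product D·(T − T_b) is constant across temperatures.
29.5·(13.3 − T_b) = 12.1·(22.4 − T_b)
T_b = (29.5·13.3 − 12.1·22.4) / (29.5 − 12.1) = 121.31 / 17.4 = 6.972 °C ≈ 7.0 °C.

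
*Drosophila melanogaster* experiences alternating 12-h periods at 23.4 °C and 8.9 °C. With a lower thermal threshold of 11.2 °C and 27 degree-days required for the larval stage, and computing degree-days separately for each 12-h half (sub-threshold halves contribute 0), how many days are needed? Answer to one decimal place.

4.4 days

Day half: max(0, 23.4 − 11.2) × 0.5 = 12.2 × 0.5 = 6.10 DD.
Night half: max(0, 8.9 − 11.2) × 0.5 = 0.0 × 0.5 = 0.00 DD.
Per 24 h: 6.10 DD/day.
Duration = 27 / 6.10 = 4.426 ≈ 4.4 days.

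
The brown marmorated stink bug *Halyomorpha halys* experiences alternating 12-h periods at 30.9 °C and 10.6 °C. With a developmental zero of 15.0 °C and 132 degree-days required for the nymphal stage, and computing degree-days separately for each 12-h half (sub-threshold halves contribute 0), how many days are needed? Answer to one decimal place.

16.6 days

Day half: max(0, 30.9 − 15.0) × 0.5 = 15.9 × 0.5 = 7.95 DD.
Night half: max(0, 10.6 − 15.0) × 0.5 = 0.0 × 0.5 = 0.00 DD.
Per 24 h: 7.95 DD/day.
Duration = 132 / 7.95 = 16.604 ≈ 16.6 days.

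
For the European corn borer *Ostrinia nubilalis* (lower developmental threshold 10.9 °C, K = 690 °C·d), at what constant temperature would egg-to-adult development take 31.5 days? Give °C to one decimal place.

Required daily accumulation = 690 / 31.5 = 21.905 DD/day.
T = T_base + 21.905 = 10.9 + 21.905 = 32.805 ≈ 32.8 °C.

32.8 °C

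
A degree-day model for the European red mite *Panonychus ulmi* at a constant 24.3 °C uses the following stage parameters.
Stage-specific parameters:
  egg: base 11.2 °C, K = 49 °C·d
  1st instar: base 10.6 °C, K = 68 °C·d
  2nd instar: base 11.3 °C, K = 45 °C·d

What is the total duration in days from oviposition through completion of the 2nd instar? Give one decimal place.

12.2 days

egg: 49 / (24.3 − 11.2) = 49 / 13.1 = 3.740 d.
1st instar: 68 / (24.3 − 10.6) = 68 / 13.7 = 4.964 d.
2nd instar: 45 / (24.3 − 11.3) = 45 / 13.0 = 3.462 d.
Sum = 12.166 ≈ 12.2 days.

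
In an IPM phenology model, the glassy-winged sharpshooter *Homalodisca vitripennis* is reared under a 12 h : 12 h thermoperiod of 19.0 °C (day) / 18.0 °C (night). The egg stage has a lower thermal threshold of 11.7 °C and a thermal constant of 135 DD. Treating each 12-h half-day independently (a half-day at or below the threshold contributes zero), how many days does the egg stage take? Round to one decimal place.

19.9 days

Day half: max(0, 19.0 − 11.7) × 0.5 = 7.3 × 0.5 = 3.65 DD.
Night half: max(0, 18.0 − 11.7) × 0.5 = 6.3 × 0.5 = 3.15 DD.
Per 24 h: 6.80 DD/day.
Duration = 135 / 6.80 = 19.853 ≈ 19.9 days.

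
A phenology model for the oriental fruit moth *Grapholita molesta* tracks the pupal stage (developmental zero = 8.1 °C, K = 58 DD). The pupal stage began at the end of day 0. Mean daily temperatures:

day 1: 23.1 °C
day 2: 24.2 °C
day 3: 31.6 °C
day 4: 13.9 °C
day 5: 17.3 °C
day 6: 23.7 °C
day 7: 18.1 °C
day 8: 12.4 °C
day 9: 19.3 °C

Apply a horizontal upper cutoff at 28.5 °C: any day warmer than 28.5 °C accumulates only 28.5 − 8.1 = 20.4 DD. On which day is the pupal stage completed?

Daily DD above 8.1 °C (capped at 20.4): 15.0, 16.1, 20.4, 5.8, 9.2, 15.6, 10.0, 4.3, 11.2.
Cumulative: 15.0, 31.1, 51.5, 57.3, 66.5, 82.1, 92.1, 96.4, 107.6.
The total first reaches 58 DD on day 5.

day 5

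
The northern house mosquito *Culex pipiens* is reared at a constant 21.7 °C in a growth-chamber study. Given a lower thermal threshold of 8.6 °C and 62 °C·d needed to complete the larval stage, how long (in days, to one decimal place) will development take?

4.7 days

Daily accumulation = 21.7 − 8.6 = 13.1 DD/day.
Duration = 62 / 13.1 = 4.733 ≈ 4.7 days.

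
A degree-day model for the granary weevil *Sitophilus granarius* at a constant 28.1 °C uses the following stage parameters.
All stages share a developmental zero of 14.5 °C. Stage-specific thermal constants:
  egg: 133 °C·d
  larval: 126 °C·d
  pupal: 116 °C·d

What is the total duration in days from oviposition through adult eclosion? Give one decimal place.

Daily accumulation at 28.1 °C = 28.1 − 14.5 = 13.6 DD/day.
Total K = 133 + 126 + 116 = 375 DD.
Total duration = 375 / 13.6 = 27.574 ≈ 27.6 days.

27.6 days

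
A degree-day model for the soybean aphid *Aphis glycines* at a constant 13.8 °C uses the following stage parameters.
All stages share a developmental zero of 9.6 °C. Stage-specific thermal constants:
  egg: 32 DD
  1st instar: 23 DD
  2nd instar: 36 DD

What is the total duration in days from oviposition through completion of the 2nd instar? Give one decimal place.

21.7 days

Daily accumulation at 13.8 °C = 13.8 − 9.6 = 4.2 DD/day.
Total K = 32 + 23 + 36 = 91 DD.
Total duration = 91 / 4.2 = 21.667 ≈ 21.7 days.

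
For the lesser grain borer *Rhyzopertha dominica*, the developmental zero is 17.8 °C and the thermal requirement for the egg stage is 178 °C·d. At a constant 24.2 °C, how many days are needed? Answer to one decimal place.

Daily accumulation = 24.2 − 17.8 = 6.4 DD/day.
Duration = 178 / 6.4 = 27.813 ≈ 27.8 days.

27.8 days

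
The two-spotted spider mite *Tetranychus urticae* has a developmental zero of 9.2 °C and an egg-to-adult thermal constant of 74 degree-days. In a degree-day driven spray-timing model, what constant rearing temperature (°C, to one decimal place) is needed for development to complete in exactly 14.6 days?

14.3 °C

Required daily accumulation = 74 / 14.6 = 5.068 DD/day.
T = T_base + 5.068 = 9.2 + 5.068 = 14.268 ≈ 14.3 °C.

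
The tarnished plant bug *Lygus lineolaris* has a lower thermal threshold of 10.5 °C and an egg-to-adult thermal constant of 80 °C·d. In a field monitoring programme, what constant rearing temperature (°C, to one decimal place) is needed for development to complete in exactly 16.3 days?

Required daily accumulation = 80 / 16.3 = 4.908 DD/day.
T = T_base + 4.908 = 10.5 + 4.908 = 15.408 ≈ 15.4 °C.

15.4 °C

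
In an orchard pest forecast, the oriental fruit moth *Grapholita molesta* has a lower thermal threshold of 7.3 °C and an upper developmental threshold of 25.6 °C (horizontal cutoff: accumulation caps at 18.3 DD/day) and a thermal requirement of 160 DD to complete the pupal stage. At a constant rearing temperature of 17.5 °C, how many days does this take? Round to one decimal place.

15.7 days

Daily accumulation = 17.5 − 7.3 = 10.2 DD/day.
Duration = 160 / 10.2 = 15.686 ≈ 15.7 days.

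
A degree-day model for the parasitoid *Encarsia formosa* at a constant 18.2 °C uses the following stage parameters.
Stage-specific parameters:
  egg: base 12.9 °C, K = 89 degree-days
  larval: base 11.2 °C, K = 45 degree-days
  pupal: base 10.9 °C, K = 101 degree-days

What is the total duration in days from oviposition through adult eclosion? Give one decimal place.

37.1 days

egg: 89 / (18.2 − 12.9) = 89 / 5.3 = 16.792 d.
larval: 45 / (18.2 − 11.2) = 45 / 7.0 = 6.429 d.
pupal: 101 / (18.2 − 10.9) = 101 / 7.3 = 13.836 d.
Sum = 37.057 ≈ 37.1 days.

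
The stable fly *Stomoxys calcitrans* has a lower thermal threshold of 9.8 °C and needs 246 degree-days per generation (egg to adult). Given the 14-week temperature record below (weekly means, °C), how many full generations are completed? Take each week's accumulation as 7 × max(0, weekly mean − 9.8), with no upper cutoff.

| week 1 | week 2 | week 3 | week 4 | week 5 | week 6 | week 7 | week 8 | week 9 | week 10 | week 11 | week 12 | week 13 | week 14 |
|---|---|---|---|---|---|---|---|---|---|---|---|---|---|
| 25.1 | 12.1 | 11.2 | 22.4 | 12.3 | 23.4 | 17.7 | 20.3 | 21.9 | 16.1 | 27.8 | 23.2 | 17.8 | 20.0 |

Weekly DD (7 × max(0, T̄ − 9.8)): 107.1, 16.1, 9.8, 88.2, 17.5, 95.2, 55.3, 73.5, 84.7, 44.1, 126.0, 93.8, 56.0, 71.4.
Season total = 938.7 DD.
Complete generations = ⌊938.7 / 246⌋ = 3.

3 generations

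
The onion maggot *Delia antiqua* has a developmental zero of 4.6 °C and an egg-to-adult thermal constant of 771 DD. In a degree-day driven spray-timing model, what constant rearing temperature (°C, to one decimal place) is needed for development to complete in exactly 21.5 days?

Required daily accumulation = 771 / 21.5 = 35.860 DD/day.
T = T_base + 35.860 = 4.6 + 35.860 = 40.460 ≈ 40.5 °C.

40.5 °C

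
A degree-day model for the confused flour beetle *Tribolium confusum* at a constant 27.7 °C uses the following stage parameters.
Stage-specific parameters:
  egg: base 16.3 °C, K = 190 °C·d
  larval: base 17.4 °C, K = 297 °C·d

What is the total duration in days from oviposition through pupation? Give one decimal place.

egg: 190 / (27.7 − 16.3) = 190 / 11.4 = 16.667 d.
larval: 297 / (27.7 − 17.4) = 297 / 10.3 = 28.835 d.
Sum = 45.502 ≈ 45.5 days.

45.5 days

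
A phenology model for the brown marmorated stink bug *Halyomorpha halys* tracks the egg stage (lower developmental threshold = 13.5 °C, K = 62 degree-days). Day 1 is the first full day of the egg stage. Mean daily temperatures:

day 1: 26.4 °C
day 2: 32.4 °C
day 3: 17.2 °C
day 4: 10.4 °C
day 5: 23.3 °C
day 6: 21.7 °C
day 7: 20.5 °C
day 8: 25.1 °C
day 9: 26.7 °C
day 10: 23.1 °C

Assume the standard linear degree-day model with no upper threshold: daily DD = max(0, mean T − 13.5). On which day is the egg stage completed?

Daily DD above 13.5 °C: 12.9, 18.9, 3.7, 0.0, 9.8, 8.2, 7.0, 11.6, 13.2, 9.6.
Cumulative: 12.9, 31.8, 35.5, 35.5, 45.3, 53.5, 60.5, 72.1, 85.3, 94.9.
The total first reaches 62 DD on day 8.

day 8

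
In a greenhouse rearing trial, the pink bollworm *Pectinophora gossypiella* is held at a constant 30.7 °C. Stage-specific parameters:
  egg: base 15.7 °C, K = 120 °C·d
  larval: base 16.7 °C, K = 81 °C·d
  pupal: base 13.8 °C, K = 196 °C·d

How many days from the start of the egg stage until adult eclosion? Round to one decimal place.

25.4 days

egg: 120 / (30.7 − 15.7) = 120 / 15.0 = 8.000 d.
larval: 81 / (30.7 − 16.7) = 81 / 14.0 = 5.786 d.
pupal: 196 / (30.7 − 13.8) = 196 / 16.9 = 11.598 d.
Sum = 25.383 ≈ 25.4 days.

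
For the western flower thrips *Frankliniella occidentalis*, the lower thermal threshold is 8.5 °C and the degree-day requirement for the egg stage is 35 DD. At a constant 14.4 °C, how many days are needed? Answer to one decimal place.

5.9 days

Daily accumulation = 14.4 − 8.5 = 5.9 DD/day.
Duration = 35 / 5.9 = 5.932 ≈ 5.9 days.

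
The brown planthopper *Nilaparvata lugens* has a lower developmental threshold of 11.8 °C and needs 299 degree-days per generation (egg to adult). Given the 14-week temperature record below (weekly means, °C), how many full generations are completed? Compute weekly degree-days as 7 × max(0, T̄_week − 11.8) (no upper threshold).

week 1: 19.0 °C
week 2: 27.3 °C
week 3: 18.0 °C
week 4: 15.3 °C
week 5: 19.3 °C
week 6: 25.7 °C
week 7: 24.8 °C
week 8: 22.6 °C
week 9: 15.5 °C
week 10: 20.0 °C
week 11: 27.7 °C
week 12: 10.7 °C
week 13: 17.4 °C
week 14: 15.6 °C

Weekly DD (7 × max(0, T̄ − 11.8)): 50.4, 108.5, 43.4, 24.5, 52.5, 97.3, 91.0, 75.6, 25.9, 57.4, 111.3, 0.0, 39.2, 26.6.
Season total = 803.6 DD.
Complete generations = ⌊803.6 / 299⌋ = 2.

2 generations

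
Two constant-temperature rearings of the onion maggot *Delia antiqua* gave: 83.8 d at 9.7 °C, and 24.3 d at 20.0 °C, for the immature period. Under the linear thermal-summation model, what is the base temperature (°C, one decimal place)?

5.5 °C

Linear rate model ⇒ the product D·(T − T_b) is constant across temperatures.
83.8·(9.7 − T_b) = 24.3·(20.0 − T_b)
T_b = (83.8·9.7 − 24.3·20.0) / (83.8 − 24.3) = 326.86 / 59.5 = 5.493 °C ≈ 5.5 °C.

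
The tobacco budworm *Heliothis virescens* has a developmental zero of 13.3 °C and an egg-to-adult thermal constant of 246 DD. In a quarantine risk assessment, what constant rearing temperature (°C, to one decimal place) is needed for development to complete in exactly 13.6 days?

Required daily accumulation = 246 / 13.6 = 18.088 DD/day.
T = T_base + 18.088 = 13.3 + 18.088 = 31.388 ≈ 31.4 °C.

31.4 °C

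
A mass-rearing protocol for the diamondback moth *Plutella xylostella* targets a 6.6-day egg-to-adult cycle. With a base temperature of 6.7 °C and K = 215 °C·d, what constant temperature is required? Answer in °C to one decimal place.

Required daily accumulation = 215 / 6.6 = 32.576 DD/day.
T = T_base + 32.576 = 6.7 + 32.576 = 39.276 ≈ 39.3 °C.

39.3 °C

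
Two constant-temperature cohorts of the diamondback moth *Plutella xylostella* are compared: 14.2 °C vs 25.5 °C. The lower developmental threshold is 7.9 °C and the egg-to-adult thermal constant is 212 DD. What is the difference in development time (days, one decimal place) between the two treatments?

21.6 days

At 14.2 °C: 212 / (14.2 − 7.9) = 212 / 6.3 = 33.651 d.
At 25.5 °C: 212 / (25.5 − 7.9) = 212 / 17.6 = 12.045 d.
Difference = |33.651 − 12.045| = 21.605 ≈ 21.6 days.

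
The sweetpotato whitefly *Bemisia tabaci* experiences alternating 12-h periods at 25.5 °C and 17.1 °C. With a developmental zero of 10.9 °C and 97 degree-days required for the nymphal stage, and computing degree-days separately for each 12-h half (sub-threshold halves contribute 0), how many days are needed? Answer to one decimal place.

Day half: max(0, 25.5 − 10.9) × 0.5 = 14.6 × 0.5 = 7.30 DD.
Night half: max(0, 17.1 − 10.9) × 0.5 = 6.2 × 0.5 = 3.10 DD.
Per 24 h: 10.40 DD/day.
Duration = 97 / 10.40 = 9.327 ≈ 9.3 days.

9.3 days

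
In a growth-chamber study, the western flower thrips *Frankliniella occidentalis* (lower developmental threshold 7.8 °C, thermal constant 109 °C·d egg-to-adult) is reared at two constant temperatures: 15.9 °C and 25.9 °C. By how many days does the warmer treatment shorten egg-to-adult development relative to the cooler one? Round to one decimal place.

At 15.9 °C: 109 / (15.9 − 7.8) = 109 / 8.1 = 13.457 d.
At 25.9 °C: 109 / (25.9 − 7.8) = 109 / 18.1 = 6.022 d.
Difference = |13.457 − 6.022| = 7.435 ≈ 7.4 days.

7.4 days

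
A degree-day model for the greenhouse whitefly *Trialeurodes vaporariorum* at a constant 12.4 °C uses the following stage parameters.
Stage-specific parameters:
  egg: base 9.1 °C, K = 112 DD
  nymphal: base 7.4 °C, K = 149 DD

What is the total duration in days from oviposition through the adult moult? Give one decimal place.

63.7 days

egg: 112 / (12.4 − 9.1) = 112 / 3.3 = 33.939 d.
nymphal: 149 / (12.4 − 7.4) = 149 / 5.0 = 29.800 d.
Sum = 63.739 ≈ 63.7 days.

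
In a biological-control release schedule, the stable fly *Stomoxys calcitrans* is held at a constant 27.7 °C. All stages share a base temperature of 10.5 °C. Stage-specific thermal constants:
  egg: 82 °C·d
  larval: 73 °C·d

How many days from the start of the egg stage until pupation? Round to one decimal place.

Daily accumulation at 27.7 °C = 27.7 − 10.5 = 17.2 DD/day.
Total K = 82 + 73 = 155 DD.
Total duration = 155 / 17.2 = 9.012 ≈ 9.0 days.

9.0 days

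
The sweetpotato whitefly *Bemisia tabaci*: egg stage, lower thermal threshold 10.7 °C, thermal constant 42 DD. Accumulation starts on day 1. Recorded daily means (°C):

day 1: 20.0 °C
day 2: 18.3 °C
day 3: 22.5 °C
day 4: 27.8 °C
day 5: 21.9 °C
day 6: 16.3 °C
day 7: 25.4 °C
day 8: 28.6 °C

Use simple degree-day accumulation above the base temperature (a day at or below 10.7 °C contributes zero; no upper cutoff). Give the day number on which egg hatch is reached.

day 4

Daily DD above 10.7 °C: 9.3, 7.6, 11.8, 17.1, 11.2, 5.6, 14.7, 17.9.
Cumulative: 9.3, 16.9, 28.7, 45.8, 57.0, 62.6, 77.3, 95.2.
The total first reaches 42 DD on day 4.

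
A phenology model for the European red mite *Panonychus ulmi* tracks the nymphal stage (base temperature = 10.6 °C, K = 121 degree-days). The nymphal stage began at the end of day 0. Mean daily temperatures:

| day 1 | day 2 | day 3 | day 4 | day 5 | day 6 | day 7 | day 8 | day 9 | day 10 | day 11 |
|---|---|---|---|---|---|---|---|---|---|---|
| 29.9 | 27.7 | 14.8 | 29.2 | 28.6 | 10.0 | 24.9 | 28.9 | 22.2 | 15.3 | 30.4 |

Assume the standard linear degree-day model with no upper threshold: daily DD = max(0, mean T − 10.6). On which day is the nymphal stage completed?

Daily DD above 10.6 °C: 19.3, 17.1, 4.2, 18.6, 18.0, 0.0, 14.3, 18.3, 11.6, 4.7, 19.8.
Cumulative: 19.3, 36.4, 40.6, 59.2, 77.2, 77.2, 91.5, 109.8, 121.4, 126.1, 145.9.
The total first reaches 121 DD on day 9.

day 9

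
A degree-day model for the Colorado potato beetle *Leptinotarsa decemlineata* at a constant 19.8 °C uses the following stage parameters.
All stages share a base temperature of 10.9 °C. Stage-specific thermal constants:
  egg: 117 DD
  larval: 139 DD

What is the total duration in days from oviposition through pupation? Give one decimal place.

Daily accumulation at 19.8 °C = 19.8 − 10.9 = 8.9 DD/day.
Total K = 117 + 139 = 256 DD.
Total duration = 256 / 8.9 = 28.764 ≈ 28.8 days.

28.8 days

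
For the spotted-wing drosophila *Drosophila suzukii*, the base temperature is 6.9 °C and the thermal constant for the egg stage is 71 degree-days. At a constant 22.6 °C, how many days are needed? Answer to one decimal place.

4.5 days

Daily accumulation = 22.6 − 6.9 = 15.7 DD/day.
Duration = 71 / 15.7 = 4.522 ≈ 4.5 days.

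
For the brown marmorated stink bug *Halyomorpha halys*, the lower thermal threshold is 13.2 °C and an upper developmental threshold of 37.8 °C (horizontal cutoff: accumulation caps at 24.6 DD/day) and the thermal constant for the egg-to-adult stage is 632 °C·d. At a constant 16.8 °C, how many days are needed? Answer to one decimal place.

Daily accumulation = 16.8 − 13.2 = 3.6 DD/day.
Duration = 632 / 3.6 = 175.556 ≈ 175.6 days.

175.6 days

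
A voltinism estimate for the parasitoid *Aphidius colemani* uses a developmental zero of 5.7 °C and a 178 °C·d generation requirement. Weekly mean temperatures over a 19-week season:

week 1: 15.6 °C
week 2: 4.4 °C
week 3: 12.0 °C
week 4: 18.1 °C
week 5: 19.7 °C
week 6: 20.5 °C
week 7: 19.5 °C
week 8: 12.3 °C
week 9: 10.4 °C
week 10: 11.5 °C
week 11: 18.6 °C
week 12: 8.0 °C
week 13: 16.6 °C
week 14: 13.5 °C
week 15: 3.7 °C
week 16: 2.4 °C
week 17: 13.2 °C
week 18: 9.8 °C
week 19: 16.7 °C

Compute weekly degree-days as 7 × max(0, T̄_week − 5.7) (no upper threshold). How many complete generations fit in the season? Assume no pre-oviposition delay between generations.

Weekly DD (7 × max(0, T̄ − 5.7)): 69.3, 0.0, 44.1, 86.8, 98.0, 103.6, 96.6, 46.2, 32.9, 40.6, 90.3, 16.1, 76.3, 54.6, 0.0, 0.0, 52.5, 28.7, 77.0.
Season total = 1013.6 DD.
Complete generations = ⌊1013.6 / 178⌋ = 5.

5 generations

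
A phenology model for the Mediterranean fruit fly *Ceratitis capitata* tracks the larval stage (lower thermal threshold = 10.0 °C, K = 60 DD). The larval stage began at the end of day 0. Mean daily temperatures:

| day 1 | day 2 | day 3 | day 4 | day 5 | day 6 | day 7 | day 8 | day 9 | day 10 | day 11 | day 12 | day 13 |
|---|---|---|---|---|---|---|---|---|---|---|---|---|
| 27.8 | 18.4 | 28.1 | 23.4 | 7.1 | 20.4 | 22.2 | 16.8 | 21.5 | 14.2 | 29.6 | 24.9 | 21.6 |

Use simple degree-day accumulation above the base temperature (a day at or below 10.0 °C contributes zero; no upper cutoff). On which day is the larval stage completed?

day 6

Daily DD above 10.0 °C: 17.8, 8.4, 18.1, 13.4, 0.0, 10.4, 12.2, 6.8, 11.5, 4.2, 19.6, 14.9, 11.6.
Cumulative: 17.8, 26.2, 44.3, 57.7, 57.7, 68.1, 80.3, 87.1, 98.6, 102.8, 122.4, 137.3, 148.9.
The total first reaches 60 DD on day 6.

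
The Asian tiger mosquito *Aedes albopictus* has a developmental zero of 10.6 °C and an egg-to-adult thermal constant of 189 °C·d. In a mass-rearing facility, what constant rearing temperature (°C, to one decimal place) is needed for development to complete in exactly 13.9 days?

24.2 °C

Required daily accumulation = 189 / 13.9 = 13.597 DD/day.
T = T_base + 13.597 = 10.6 + 13.597 = 24.197 ≈ 24.2 °C.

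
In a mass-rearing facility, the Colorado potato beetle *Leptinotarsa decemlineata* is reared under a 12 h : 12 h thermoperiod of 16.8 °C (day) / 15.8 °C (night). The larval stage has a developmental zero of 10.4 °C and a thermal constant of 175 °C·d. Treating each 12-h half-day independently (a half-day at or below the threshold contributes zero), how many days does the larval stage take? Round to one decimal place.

29.7 days

Day half: max(0, 16.8 − 10.4) × 0.5 = 6.4 × 0.5 = 3.20 DD.
Night half: max(0, 15.8 − 10.4) × 0.5 = 5.4 × 0.5 = 2.70 DD.
Per 24 h: 5.90 DD/day.
Duration = 175 / 5.90 = 29.661 ≈ 29.7 days.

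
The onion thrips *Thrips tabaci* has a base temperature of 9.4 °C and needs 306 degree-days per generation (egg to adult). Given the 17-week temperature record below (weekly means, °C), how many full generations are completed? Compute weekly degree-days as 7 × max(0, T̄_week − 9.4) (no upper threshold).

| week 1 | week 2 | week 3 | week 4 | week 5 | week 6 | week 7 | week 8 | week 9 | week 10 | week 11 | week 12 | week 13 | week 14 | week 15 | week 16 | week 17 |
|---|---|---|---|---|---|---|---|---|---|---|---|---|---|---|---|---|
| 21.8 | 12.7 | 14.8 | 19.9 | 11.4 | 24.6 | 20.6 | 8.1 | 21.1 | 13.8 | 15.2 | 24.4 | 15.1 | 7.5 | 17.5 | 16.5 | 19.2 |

2 generations

Weekly DD (7 × max(0, T̄ − 9.4)): 86.8, 23.1, 37.8, 73.5, 14.0, 106.4, 78.4, 0.0, 81.9, 30.8, 40.6, 105.0, 39.9, 0.0, 56.7, 49.7, 68.6.
Season total = 893.2 DD.
Complete generations = ⌊893.2 / 306⌋ = 2.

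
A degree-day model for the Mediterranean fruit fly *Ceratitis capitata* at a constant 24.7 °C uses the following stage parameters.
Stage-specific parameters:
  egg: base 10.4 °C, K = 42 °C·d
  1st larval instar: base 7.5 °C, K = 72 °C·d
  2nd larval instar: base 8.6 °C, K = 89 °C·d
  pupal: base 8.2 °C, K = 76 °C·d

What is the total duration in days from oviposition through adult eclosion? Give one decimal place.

17.3 days

egg: 42 / (24.7 − 10.4) = 42 / 14.3 = 2.937 d.
1st larval instar: 72 / (24.7 − 7.5) = 72 / 17.2 = 4.186 d.
2nd larval instar: 89 / (24.7 − 8.6) = 89 / 16.1 = 5.528 d.
pupal: 76 / (24.7 − 8.2) = 76 / 16.5 = 4.606 d.
Sum = 17.257 ≈ 17.3 days.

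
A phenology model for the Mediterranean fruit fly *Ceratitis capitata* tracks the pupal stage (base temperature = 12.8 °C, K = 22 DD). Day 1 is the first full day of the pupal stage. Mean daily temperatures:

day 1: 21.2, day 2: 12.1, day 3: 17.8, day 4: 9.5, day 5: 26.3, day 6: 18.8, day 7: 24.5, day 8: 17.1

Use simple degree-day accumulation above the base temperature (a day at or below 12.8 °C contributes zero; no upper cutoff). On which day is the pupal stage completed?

Daily DD above 12.8 °C: 8.4, 0.0, 5.0, 0.0, 13.5, 6.0, 11.7, 4.3.
Cumulative: 8.4, 8.4, 13.4, 13.4, 26.9, 32.9, 44.6, 48.9.
The total first reaches 22 DD on day 5.

day 5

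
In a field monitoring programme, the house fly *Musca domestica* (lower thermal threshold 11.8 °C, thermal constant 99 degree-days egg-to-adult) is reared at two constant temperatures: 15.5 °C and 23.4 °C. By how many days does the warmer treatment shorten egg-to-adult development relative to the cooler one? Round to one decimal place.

18.2 days

At 15.5 °C: 99 / (15.5 − 11.8) = 99 / 3.7 = 26.757 d.
At 23.4 °C: 99 / (23.4 − 11.8) = 99 / 11.6 = 8.534 d.
Difference = |26.757 − 8.534| = 18.222 ≈ 18.2 days.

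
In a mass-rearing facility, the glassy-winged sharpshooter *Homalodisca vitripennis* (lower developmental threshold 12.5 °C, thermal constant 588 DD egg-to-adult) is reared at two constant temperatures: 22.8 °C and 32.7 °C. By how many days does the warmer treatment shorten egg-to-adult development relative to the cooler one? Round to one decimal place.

28.0 days

At 22.8 °C: 588 / (22.8 − 12.5) = 588 / 10.3 = 57.087 d.
At 32.7 °C: 588 / (32.7 − 12.5) = 588 / 20.2 = 29.109 d.
Difference = |57.087 − 29.109| = 27.978 ≈ 28.0 days.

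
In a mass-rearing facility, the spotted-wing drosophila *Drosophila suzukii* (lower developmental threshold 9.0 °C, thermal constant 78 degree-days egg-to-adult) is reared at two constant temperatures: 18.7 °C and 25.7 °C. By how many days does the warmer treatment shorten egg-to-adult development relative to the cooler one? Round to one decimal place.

At 18.7 °C: 78 / (18.7 − 9.0) = 78 / 9.7 = 8.041 d.
At 25.7 °C: 78 / (25.7 − 9.0) = 78 / 16.7 = 4.671 d.
Difference = |8.041 − 4.671| = 3.371 ≈ 3.4 days.

3.4 days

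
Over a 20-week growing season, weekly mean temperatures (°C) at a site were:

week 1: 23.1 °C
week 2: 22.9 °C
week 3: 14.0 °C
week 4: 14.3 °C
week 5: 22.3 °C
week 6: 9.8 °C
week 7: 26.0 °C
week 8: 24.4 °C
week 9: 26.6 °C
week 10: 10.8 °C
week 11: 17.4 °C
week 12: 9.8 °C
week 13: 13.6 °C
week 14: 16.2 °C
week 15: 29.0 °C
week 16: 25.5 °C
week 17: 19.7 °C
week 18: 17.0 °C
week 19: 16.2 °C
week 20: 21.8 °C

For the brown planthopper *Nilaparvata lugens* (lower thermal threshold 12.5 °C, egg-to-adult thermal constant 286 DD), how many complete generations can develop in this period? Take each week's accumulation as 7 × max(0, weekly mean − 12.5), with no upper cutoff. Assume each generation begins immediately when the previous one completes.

Weekly DD (7 × max(0, T̄ − 12.5)): 74.2, 72.8, 10.5, 12.6, 68.6, 0.0, 94.5, 83.3, 98.7, 0.0, 34.3, 0.0, 7.7, 25.9, 115.5, 91.0, 50.4, 31.5, 25.9, 65.1.
Season total = 962.5 DD.
Complete generations = ⌊962.5 / 286⌋ = 3.

3 generations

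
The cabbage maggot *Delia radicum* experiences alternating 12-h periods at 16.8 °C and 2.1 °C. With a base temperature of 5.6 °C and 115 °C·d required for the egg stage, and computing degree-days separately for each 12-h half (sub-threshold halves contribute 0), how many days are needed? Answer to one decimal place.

20.5 days

Day half: max(0, 16.8 − 5.6) × 0.5 = 11.2 × 0.5 = 5.60 DD.
Night half: max(0, 2.1 − 5.6) × 0.5 = 0.0 × 0.5 = 0.00 DD.
Per 24 h: 5.60 DD/day.
Duration = 115 / 5.60 = 20.536 ≈ 20.5 days.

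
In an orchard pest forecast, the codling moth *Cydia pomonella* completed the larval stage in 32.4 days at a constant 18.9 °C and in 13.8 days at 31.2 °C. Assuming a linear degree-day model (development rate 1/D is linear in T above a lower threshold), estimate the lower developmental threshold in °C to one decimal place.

9.8 °C

Linear rate model ⇒ the product D·(T − T_b) is constant across temperatures.
32.4·(18.9 − T_b) = 13.8·(31.2 − T_b)
T_b = (32.4·18.9 − 13.8·31.2) / (32.4 − 13.8) = 181.80 / 18.6 = 9.774 °C ≈ 9.8 °C.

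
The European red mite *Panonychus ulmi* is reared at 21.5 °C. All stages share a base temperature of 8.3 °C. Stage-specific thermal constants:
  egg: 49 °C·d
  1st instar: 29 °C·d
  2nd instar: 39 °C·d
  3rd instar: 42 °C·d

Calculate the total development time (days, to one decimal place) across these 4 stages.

Daily accumulation at 21.5 °C = 21.5 − 8.3 = 13.2 DD/day.
Total K = 49 + 29 + 39 + 42 = 159 DD.
Total duration = 159 / 13.2 = 12.045 ≈ 12.0 days.

12.0 days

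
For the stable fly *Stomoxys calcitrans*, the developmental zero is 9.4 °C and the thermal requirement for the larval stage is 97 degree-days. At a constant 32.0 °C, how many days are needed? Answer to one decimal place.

Daily accumulation = 32.0 − 9.4 = 22.6 DD/day.
Duration = 97 / 22.6 = 4.292 ≈ 4.3 days.

4.3 days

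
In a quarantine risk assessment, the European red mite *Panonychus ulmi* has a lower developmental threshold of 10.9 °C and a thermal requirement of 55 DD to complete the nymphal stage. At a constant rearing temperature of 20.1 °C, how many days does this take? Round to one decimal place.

Daily accumulation = 20.1 − 10.9 = 9.2 DD/day.
Duration = 55 / 9.2 = 5.978 ≈ 6.0 days.

6.0 days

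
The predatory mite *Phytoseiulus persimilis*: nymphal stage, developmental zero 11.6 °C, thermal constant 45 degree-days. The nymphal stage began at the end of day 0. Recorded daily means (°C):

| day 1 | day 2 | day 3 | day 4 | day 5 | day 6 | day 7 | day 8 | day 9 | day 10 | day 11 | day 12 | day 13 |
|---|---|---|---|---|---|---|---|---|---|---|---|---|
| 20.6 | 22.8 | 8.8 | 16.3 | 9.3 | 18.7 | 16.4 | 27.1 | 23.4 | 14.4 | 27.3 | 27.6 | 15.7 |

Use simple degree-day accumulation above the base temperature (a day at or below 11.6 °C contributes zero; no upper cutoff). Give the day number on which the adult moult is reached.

Daily DD above 11.6 °C: 9.0, 11.2, 0.0, 4.7, 0.0, 7.1, 4.8, 15.5, 11.8, 2.8, 15.7, 16.0, 4.1.
Cumulative: 9.0, 20.2, 20.2, 24.9, 24.9, 32.0, 36.8, 52.3, 64.1, 66.9, 82.6, 98.6, 102.7.
The total first reaches 45 DD on day 8.

day 8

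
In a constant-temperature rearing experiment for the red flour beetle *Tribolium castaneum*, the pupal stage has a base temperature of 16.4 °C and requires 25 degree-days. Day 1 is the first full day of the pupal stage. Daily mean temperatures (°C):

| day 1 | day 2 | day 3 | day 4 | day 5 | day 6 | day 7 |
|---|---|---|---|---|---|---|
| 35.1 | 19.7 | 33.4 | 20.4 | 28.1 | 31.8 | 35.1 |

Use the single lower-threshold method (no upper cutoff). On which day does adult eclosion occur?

Daily DD above 16.4 °C: 18.7, 3.3, 17.0, 4.0, 11.7, 15.4, 18.7.
Cumulative: 18.7, 22.0, 39.0, 43.0, 54.7, 70.1, 88.8.
The total first reaches 25 DD on day 3.

day 3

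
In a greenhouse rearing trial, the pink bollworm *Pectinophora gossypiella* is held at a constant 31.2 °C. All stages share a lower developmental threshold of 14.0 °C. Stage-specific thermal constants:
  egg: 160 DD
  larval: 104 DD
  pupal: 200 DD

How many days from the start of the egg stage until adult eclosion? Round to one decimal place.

27.0 days

Daily accumulation at 31.2 °C = 31.2 − 14.0 = 17.2 DD/day.
Total K = 160 + 104 + 200 = 464 DD.
Total duration = 464 / 17.2 = 26.977 ≈ 27.0 days.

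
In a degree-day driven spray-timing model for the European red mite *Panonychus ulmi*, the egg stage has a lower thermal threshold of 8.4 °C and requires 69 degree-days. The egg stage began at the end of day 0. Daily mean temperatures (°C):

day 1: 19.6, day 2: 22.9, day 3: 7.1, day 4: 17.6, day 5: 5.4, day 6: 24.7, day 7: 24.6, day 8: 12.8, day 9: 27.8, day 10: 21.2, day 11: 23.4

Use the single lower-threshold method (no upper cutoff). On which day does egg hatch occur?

day 8

Daily DD above 8.4 °C: 11.2, 14.5, 0.0, 9.2, 0.0, 16.3, 16.2, 4.4, 19.4, 12.8, 15.0.
Cumulative: 11.2, 25.7, 25.7, 34.9, 34.9, 51.2, 67.4, 71.8, 91.2, 104.0, 119.0.
The total first reaches 69 DD on day 8.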